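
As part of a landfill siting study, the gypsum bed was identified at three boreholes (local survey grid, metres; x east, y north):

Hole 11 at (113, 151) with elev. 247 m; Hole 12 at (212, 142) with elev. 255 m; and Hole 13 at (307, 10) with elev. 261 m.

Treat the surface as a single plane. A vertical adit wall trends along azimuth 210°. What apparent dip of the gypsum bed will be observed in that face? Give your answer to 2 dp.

3.02°

Let the plane be z = a·x + b·y + c.
Hole 12−Hole 11: 99a − 9b = 8;  Hole 13−Hole 11: 194a − 141b = 14.
Solving gives a = 0.08204, b = 0.01359.
Unit vector along 210° is (sin 210°, cos 210°) = (-0.5000, -0.8660).
Slope in that direction = a·(-0.5000) + b·(-0.8660) = −0.05279.
Apparent dip = arctan|0.05279| = 3.02° (true dip is 4.8°, so apparent ≤ true as expected).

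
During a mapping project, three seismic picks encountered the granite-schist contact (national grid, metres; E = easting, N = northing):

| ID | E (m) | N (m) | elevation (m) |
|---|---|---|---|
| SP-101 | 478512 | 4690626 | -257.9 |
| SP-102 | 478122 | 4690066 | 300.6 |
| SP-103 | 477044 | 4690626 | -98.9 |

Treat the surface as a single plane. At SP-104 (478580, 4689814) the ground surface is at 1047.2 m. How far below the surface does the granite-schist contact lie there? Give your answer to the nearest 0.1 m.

Two edge vectors: SP-101→SP-102 = (-390, -560, 558.5), SP-101→SP-103 = (-1468, 0, 159).
Normal n = (SP-101→SP-102) × (SP-101→SP-103) = (-89040, -757868, -822080).
So ∂z/∂E = −n_x/n_z = −0.108310627 and ∂z/∂N = −n_y/n_z = −0.921890814.
Intercept c from SP-101: -257.9 + 51827.93 + 4324245.02 = 4375815.05.
At (478580, 4689814): z_contact = −51835.30 − 4323496.44 + 4375815.05 = 483.31 m.
Depth below ground = 1047.2 − 483.31 = 563.9 m.

563.9 m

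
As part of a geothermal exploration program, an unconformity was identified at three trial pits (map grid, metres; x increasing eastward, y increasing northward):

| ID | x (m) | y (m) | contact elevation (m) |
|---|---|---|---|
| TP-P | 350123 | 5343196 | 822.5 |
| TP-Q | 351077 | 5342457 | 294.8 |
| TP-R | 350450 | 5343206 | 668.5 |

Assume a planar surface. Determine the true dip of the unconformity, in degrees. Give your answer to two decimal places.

25.87°

Two edge vectors: TP-P→TP-Q = (954, -739, -527.7), TP-P→TP-R = (327, 10, -154).
Normal n = (TP-P→TP-Q) × (TP-P→TP-R) = (119083, -25641.9, 251193).
So ∂z/∂x = −n_x/n_z = −0.47407 and ∂z/∂y = −n_y/n_z = 0.10208.
Gradient magnitude |∇z| = √(a² + b²) = √(0.22474 + 0.01042) = 0.48494.
True dip = arctan(0.48494) = 25.87°, dipping toward ESE (azimuth ≈ 102°).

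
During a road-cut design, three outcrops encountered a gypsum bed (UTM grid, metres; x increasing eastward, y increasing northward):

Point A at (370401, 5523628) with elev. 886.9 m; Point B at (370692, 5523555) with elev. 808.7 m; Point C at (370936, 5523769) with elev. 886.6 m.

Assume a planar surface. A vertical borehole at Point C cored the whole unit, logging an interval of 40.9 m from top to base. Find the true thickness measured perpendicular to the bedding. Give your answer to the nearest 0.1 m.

36.0 m

Two edge vectors: Point A→Point B = (291, -73, -78.2), Point A→Point C = (535, 141, -0.3).
Normal n = (Point A→Point B) × (Point A→Point C) = (11048.1, -41749.7, 80086).
So ∂z/∂x = −n_x/n_z = −0.13795 and ∂z/∂y = −n_y/n_z = 0.52131.
|∇z| = √(a²+b²) = 0.53926, so dip δ = arctan(0.53926) = 28.34°.
True thickness = vertical thickness × cos δ = 40.9 × cos 28.34° = 36.0 m.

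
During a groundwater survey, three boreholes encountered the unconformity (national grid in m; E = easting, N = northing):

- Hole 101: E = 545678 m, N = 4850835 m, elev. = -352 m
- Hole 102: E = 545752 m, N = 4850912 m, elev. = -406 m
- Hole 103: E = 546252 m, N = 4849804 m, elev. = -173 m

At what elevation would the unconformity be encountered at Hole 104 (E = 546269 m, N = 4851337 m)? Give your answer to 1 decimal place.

Two edge vectors: Hole 101→Hole 102 = (74, 77, -54), Hole 101→Hole 103 = (574, -1031, 179).
Normal n = (Hole 101→Hole 102) × (Hole 101→Hole 103) = (-41891, -44242, -120492).
So ∂z/∂E = −n_x/n_z = −0.347666235 and ∂z/∂N = −n_y/n_z = −0.367177904.
Intercept c from Hole 101: -352 + 189713.82 + 1781119.43 = 1970481.24.
At (546269, 4851337): z = −189919.3 − 1781303.8 + 1970481.24 = -741.8 m.

-741.8 m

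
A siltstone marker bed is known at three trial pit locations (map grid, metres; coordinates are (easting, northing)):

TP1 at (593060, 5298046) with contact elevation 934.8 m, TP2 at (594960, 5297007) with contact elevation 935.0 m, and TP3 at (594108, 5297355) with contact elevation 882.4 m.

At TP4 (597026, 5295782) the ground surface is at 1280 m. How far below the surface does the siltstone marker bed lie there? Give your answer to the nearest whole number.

387 m

Let the plane be z = a·E + b·N + c.
TP2−TP1: 1900a − 1039b = 0.2;  TP3−TP1: 1048a − 691b = −52.4.
Solving gives a = 0.24363830, b = 0.44534433.
Then c = 934.8 − a·593060 − b·5298046 = −2503012.08.
At (597026, 5295782): z_contact = 145458.4 + 2358446.5 − 2503012.08 = 892.8 m.
Depth below ground = 1280 − 892.8 = 387 m.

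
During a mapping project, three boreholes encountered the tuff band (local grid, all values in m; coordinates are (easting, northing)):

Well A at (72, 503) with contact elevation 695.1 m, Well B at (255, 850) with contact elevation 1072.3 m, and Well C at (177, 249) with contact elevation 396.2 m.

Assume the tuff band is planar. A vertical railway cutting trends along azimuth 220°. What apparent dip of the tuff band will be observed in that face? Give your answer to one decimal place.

Two edge vectors: Well A→Well B = (183, 347, 377.2), Well A→Well C = (105, -254, -298.9).
Normal n = (Well A→Well B) × (Well A→Well C) = (-7909.5, 94304.7, -82917).
So ∂z/∂E = −n_x/n_z = −0.09539 and ∂z/∂N = −n_y/n_z = 1.13734.
Unit vector along 220° is (sin 220°, cos 220°) = (-0.6428, -0.7660).
Slope in that direction = a·(-0.6428) + b·(-0.7660) = −0.80994.
Apparent dip = arctan|0.80994| = 39.0° (true dip is 48.8°, so apparent ≤ true as expected).

39.0°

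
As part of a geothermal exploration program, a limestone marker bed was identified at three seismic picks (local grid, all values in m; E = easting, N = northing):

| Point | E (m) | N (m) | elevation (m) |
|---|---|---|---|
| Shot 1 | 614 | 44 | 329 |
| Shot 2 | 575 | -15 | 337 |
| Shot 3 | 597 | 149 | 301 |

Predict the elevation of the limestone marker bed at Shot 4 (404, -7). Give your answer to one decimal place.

307.8 m

Two edge vectors: Shot 1→Shot 2 = (-39, -59, 8), Shot 1→Shot 3 = (-17, 105, -28).
Normal n = (Shot 1→Shot 2) × (Shot 1→Shot 3) = (812, -1228, -5098).
So ∂z/∂E = −n_x/n_z = 0.15928 and ∂z/∂N = −n_y/n_z = −0.24088.
Intercept c from Shot 1: 329 − 97.80 + 10.60 = 241.80.
At (404, -7): z = 64.3 + 1.7 + 241.80 = 307.8 m.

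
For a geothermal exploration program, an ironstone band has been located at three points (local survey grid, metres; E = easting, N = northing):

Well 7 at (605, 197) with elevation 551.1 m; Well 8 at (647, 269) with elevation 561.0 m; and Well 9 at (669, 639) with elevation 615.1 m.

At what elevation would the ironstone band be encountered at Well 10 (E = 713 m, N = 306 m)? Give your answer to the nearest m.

565 m

Two edge vectors: Well 7→Well 8 = (42, 72, 9.9), Well 7→Well 9 = (64, 442, 64).
Normal n = (Well 7→Well 8) × (Well 7→Well 9) = (232.2, -2054.4, 13956).
So ∂z/∂E = −n_x/n_z = −0.01664 and ∂z/∂N = −n_y/n_z = 0.14721.
Intercept c from Well 7: 551.1 + 10.07 − 29.00 = 532.17.
At (713, 306): z = −11.9 + 45.0 + 532.17 = 565.3 m.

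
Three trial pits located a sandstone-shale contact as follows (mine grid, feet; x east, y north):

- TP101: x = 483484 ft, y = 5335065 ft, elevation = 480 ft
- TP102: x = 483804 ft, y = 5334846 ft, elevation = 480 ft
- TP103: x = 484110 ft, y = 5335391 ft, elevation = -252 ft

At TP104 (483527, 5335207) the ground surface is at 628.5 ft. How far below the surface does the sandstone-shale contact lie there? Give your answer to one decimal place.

314.8 ft

Let the plane be z = a·x + b·y + c.
TP102−TP101: 320a − 219b = 0;  TP103−TP101: 626a + 326b = −732.
Solving gives a = −0.664037711, b = −0.970283414.
Then c = 480 − a·483484 − b·5335065 = 5498056.69.
At (483527, 5335207): z_contact = −321080.16 − 5176662.86 + 5498056.69 = 313.67 ft.
Depth below ground = 628.5 − 313.67 = 314.8 ft.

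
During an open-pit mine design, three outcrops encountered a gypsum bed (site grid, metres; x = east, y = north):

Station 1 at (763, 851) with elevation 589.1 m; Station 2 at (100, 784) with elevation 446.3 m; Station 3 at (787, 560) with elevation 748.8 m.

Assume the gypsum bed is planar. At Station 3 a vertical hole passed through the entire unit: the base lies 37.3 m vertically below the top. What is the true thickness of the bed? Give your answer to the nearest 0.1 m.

Two edge vectors: Station 1→Station 2 = (-663, -67, -142.8), Station 1→Station 3 = (24, -291, 159.7).
Normal n = (Station 1→Station 2) × (Station 1→Station 3) = (-52254.7, 102453.9, 194541).
So ∂z/∂x = −n_x/n_z = 0.26861 and ∂z/∂y = −n_y/n_z = −0.52664.
|∇z| = √(a²+b²) = 0.59119, so dip δ = arctan(0.59119) = 30.59°.
True thickness = vertical thickness × cos δ = 37.3 × cos 30.59° = 32.1 m.

32.1 m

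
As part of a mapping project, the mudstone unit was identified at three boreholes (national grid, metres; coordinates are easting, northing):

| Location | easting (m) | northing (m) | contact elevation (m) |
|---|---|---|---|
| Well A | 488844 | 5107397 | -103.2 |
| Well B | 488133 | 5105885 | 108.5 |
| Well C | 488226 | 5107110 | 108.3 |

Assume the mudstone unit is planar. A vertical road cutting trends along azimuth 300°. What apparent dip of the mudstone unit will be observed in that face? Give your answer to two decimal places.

Two edge vectors: Well A→Well B = (-711, -1512, 211.7), Well A→Well C = (-618, -287, 211.5).
Normal n = (Well A→Well B) × (Well A→Well C) = (-259030.1, 19545.9, -730359).
So ∂z/∂easting = −n_x/n_z = −0.35466 and ∂z/∂northing = −n_y/n_z = 0.02676.
Unit vector along 300° is (sin 300°, cos 300°) = (-0.8660, 0.5000).
Slope in that direction = a·(-0.8660) + b·(0.5000) = 0.32053.
Apparent dip = arctan|0.32053| = 17.77° (true dip is 19.6°, so apparent ≤ true as expected).

17.77°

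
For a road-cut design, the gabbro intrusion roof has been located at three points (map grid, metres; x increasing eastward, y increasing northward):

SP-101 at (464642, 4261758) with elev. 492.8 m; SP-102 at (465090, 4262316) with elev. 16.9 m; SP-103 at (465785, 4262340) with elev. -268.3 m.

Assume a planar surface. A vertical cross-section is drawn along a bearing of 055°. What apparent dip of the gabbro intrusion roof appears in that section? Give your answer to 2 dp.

Two edge vectors: SP-101→SP-102 = (448, 558, -475.9), SP-101→SP-103 = (1143, 582, -761.1).
Normal n = (SP-101→SP-102) × (SP-101→SP-103) = (-147720, -202980.9, -377058).
So ∂z/∂x = −n_x/n_z = −0.39177 and ∂z/∂y = −n_y/n_z = −0.53833.
Unit vector along 055° is (sin 55°, cos 55°) = (0.8192, 0.5736).
Slope in that direction = a·(0.8192) + b·(0.5736) = −0.62969.
Apparent dip = arctan|0.62969| = 32.20° (true dip is 33.7°, so apparent ≤ true as expected).

32.20°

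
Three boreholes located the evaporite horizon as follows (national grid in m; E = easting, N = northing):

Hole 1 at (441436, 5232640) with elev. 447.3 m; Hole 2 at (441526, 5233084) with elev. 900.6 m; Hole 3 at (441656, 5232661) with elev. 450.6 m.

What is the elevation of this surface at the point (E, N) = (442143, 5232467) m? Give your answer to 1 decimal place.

Two edge vectors: Hole 1→Hole 2 = (90, 444, 453.3), Hole 1→Hole 3 = (220, 21, 3.3).
Normal n = (Hole 1→Hole 2) × (Hole 1→Hole 3) = (-8054.1, 99429, -95790).
So ∂z/∂E = −n_x/n_z = −0.084080802 and ∂z/∂N = −n_y/n_z = 1.037989352.
Intercept c from Hole 1: 447.3 + 37116.29 − 5431424.60 = −5393861.01.
At (442143, 5232467): z = −37175.7 + 5431245.0 − 5393861.01 = 208.3 m.

208.3 m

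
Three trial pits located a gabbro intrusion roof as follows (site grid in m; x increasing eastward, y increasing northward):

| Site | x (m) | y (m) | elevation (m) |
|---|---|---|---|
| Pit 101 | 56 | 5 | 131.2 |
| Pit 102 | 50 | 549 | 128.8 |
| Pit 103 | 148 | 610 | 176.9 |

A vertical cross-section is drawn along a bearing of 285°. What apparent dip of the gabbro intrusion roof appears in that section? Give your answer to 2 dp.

25.33°

Let the plane be z = a·x + b·y + c.
Pit 102−Pit 101: −6a + 544b = −2.4;  Pit 103−Pit 101: 92a + 605b = 45.7.
Solving gives a = 0.49020, b = 0.00099.
Unit vector along 285° is (sin 285°, cos 285°) = (-0.9659, 0.2588).
Slope in that direction = a·(-0.9659) + b·(0.2588) = −0.47324.
Apparent dip = arctan|0.47324| = 25.33° (true dip is 26.1°, so apparent ≤ true as expected).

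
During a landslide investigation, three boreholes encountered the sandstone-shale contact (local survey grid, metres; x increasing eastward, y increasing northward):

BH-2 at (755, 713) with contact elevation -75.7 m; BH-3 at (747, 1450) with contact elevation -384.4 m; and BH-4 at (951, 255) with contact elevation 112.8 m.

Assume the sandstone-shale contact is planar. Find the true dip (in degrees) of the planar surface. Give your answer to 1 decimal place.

Two edge vectors: BH-2→BH-3 = (-8, 737, -308.7), BH-2→BH-4 = (196, -458, 188.5).
Normal n = (BH-2→BH-3) × (BH-2→BH-4) = (-2460.1, -58997.2, -140788).
So ∂z/∂x = −n_x/n_z = −0.01747 and ∂z/∂y = −n_y/n_z = −0.41905.
Gradient magnitude |∇z| = √(a² + b²) = √(0.00031 + 0.17560) = 0.41941.
True dip = arctan(0.41941) = 22.8°, dipping toward N (azimuth ≈ 002°).

22.8°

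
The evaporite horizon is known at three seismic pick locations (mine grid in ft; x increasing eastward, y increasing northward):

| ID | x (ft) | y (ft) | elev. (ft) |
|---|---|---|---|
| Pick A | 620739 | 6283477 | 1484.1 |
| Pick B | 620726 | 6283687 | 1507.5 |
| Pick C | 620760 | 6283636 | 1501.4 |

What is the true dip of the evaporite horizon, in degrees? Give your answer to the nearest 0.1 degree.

6.4°

Two edge vectors: Pick A→Pick B = (-13, 210, 23.4), Pick A→Pick C = (21, 159, 17.3).
Normal n = (Pick A→Pick B) × (Pick A→Pick C) = (-87.6, 716.3, -6477).
So ∂z/∂x = −n_x/n_z = −0.01352 and ∂z/∂y = −n_y/n_z = 0.11059.
Gradient magnitude |∇z| = √(a² + b²) = √(0.00018 + 0.01223) = 0.11142.
True dip = arctan(0.11142) = 6.4°, dipping toward S (azimuth ≈ 173°).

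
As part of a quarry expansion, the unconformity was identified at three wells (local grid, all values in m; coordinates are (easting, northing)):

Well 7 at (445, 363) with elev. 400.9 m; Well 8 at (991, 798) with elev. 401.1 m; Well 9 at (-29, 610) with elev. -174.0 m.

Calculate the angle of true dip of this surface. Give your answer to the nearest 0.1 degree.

Two edge vectors: Well 7→Well 8 = (546, 435, 0.2), Well 7→Well 9 = (-474, 247, -574.9).
Normal n = (Well 7→Well 8) × (Well 7→Well 9) = (-250130.9, 313800.6, 341052).
So ∂z/∂E = −n_x/n_z = 0.73341 and ∂z/∂N = −n_y/n_z = −0.92010.
Gradient magnitude |∇z| = √(a² + b²) = √(0.53789 + 0.84658) = 1.17663.
True dip = arctan(1.17663) = 49.6°, dipping toward NW (azimuth ≈ 321°).

49.6°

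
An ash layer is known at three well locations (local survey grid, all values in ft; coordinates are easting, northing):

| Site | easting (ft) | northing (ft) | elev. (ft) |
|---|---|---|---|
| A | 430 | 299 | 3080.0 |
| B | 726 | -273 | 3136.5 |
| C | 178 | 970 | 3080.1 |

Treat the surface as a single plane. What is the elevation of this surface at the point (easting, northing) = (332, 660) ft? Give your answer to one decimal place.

3106.2 ft

Let the plane be z = a·easting + b·northing + c.
B−A: 296a − 572b = 56.5;  C−A: −252a + 671b = 0.1.
Solving gives a = 0.69703, b = 0.26193.
Then c = 3080 − a·430 − b·299 = 2701.96.
At (332, 660): z = 231.4 + 172.9 + 2701.96 = 3106.2 ft.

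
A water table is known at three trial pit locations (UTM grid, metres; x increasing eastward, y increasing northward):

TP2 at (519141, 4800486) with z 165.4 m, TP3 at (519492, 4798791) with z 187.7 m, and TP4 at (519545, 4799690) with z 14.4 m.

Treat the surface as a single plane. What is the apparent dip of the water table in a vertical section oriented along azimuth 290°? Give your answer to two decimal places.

Two edge vectors: TP2→TP3 = (351, -1695, 22.3), TP2→TP4 = (404, -796, -151).
Normal n = (TP2→TP3) × (TP2→TP4) = (273695.8, 62010.2, 405384).
So ∂z/∂x = −n_x/n_z = −0.67515 and ∂z/∂y = −n_y/n_z = −0.15297.
Unit vector along 290° is (sin 290°, cos 290°) = (-0.9397, 0.3420).
Slope in that direction = a·(-0.9397) + b·(0.3420) = 0.58212.
Apparent dip = arctan|0.58212| = 30.20° (true dip is 34.7°, so apparent ≤ true as expected).

30.20°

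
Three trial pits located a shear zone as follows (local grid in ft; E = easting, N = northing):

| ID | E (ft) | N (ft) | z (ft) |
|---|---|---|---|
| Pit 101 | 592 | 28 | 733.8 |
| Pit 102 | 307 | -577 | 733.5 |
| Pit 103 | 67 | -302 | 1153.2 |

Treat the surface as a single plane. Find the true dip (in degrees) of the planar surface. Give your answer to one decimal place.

51.5°

Two edge vectors: Pit 101→Pit 102 = (-285, -605, -0.3), Pit 101→Pit 103 = (-525, -330, 419.4).
Normal n = (Pit 101→Pit 102) × (Pit 101→Pit 103) = (-253836, 119686.5, -223575).
So ∂z/∂E = −n_x/n_z = −1.13535 and ∂z/∂N = −n_y/n_z = 0.53533.
Gradient magnitude |∇z| = √(a² + b²) = √(1.28902 + 0.28658) = 1.25523.
True dip = arctan(1.25523) = 51.5°, dipping toward ESE (azimuth ≈ 115°).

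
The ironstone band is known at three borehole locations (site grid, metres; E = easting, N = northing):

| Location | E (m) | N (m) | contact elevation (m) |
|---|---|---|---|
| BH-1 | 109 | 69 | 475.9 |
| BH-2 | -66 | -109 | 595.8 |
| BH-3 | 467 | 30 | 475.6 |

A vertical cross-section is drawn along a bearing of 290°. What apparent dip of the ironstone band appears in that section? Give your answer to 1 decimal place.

8.2°

Two edge vectors: BH-1→BH-2 = (-175, -178, 119.9), BH-1→BH-3 = (358, -39, -0.3).
Normal n = (BH-1→BH-2) × (BH-1→BH-3) = (4729.5, 42871.7, 70549).
So ∂z/∂E = −n_x/n_z = −0.06704 and ∂z/∂N = −n_y/n_z = −0.60769.
Unit vector along 290° is (sin 290°, cos 290°) = (-0.9397, 0.3420).
Slope in that direction = a·(-0.9397) + b·(0.3420) = −0.14485.
Apparent dip = arctan|0.14485| = 8.2° (true dip is 31.4°, so apparent ≤ true as expected).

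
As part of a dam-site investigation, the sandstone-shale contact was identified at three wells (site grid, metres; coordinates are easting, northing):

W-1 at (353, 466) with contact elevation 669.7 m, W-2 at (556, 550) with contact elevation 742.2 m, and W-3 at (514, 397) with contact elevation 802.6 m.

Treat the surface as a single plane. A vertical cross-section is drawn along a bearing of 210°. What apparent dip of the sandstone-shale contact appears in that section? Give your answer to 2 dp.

10.64°

Two edge vectors: W-1→W-2 = (203, 84, 72.5), W-1→W-3 = (161, -69, 132.9).
Normal n = (W-1→W-2) × (W-1→W-3) = (16166.1, -15306.2, -27531).
So ∂z/∂easting = −n_x/n_z = 0.58720 and ∂z/∂northing = −n_y/n_z = −0.55596.
Unit vector along 210° is (sin 210°, cos 210°) = (-0.5000, -0.8660).
Slope in that direction = a·(-0.5000) + b·(-0.8660) = 0.18788.
Apparent dip = arctan|0.18788| = 10.64° (true dip is 39.0°, so apparent ≤ true as expected).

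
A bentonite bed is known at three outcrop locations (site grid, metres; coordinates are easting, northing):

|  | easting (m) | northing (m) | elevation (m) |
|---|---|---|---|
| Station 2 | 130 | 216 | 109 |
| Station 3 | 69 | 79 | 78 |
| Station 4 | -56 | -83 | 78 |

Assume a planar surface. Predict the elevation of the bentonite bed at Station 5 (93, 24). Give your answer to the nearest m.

32 m

Let the plane be z = a·easting + b·northing + c.
Station 3−Station 2: −61a − 137b = −31;  Station 4−Station 2: −186a − 299b = −31.
Solving gives a = −0.69336, b = 0.53500.
Then c = 109 − a·130 − b·216 = 83.58.
At (93, 24): z = −64.5 + 12.8 + 83.58 = 31.9 m.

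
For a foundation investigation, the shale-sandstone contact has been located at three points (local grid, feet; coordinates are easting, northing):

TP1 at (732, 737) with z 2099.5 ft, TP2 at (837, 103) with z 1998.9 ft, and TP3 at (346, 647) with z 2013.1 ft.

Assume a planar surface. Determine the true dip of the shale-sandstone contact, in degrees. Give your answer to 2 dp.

Two edge vectors: TP1→TP2 = (105, -634, -100.6), TP1→TP3 = (-386, -90, -86.4).
Normal n = (TP1→TP2) × (TP1→TP3) = (45723.6, 47903.6, -254174).
So ∂z/∂easting = −n_x/n_z = 0.17989 and ∂z/∂northing = −n_y/n_z = 0.18847.
Gradient magnitude |∇z| = √(a² + b²) = √(0.03236 + 0.03552) = 0.26054.
True dip = arctan(0.26054) = 14.60°, dipping toward SW (azimuth ≈ 224°).

14.60°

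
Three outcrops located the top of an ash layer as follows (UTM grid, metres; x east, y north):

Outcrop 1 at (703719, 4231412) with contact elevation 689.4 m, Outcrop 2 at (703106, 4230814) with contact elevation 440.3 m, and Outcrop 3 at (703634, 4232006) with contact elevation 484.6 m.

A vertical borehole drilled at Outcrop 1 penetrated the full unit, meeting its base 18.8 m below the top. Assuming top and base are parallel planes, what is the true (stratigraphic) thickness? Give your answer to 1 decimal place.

Let the plane be z = a·x + b·y + c.
Outcrop 2−Outcrop 1: −613a − 598b = −249.1;  Outcrop 3−Outcrop 1: −85a + 594b = −204.8.
Solving gives a = 0.65173, b = −0.25152.
|∇z| = √(a²+b²) = 0.69858, so dip δ = arctan(0.69858) = 34.94°.
True thickness = vertical thickness × cos δ = 18.8 × cos 34.94° = 15.4 m.

15.4 m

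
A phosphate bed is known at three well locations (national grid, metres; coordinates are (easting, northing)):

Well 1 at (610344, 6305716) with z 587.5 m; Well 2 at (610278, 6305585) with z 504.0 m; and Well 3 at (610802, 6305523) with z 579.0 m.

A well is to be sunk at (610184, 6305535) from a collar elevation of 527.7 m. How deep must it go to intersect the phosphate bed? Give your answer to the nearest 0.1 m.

69.8 m

Two edge vectors: Well 1→Well 2 = (-66, -131, -83.5), Well 1→Well 3 = (458, -193, -8.5).
Normal n = (Well 1→Well 2) × (Well 1→Well 3) = (-15002, -38804, 72736).
So ∂z/∂E = −n_x/n_z = 0.206252750 and ∂z/∂N = −n_y/n_z = 0.533490981.
Intercept c from Well 1: 587.5 − 125885.13 − 3364042.62 = −3489340.24.
At (610184, 6305535): z_contact = 125852.13 + 3363946.05 − 3489340.24 = 457.94 m.
Depth below ground = 527.7 − 457.94 = 69.8 m.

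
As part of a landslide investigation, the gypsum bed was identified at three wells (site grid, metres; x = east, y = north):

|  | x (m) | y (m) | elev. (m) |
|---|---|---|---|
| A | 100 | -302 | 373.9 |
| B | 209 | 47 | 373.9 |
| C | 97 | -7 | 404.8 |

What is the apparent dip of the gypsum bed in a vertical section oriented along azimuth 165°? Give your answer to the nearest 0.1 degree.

Two edge vectors: A→B = (109, 349, 0), A→C = (-3, 295, 30.9).
Normal n = (A→B) × (A→C) = (10784.1, -3368.1, 33202).
So ∂z/∂x = −n_x/n_z = −0.32480 and ∂z/∂y = −n_y/n_z = 0.10144.
Unit vector along 165° is (sin 165°, cos 165°) = (0.2588, -0.9659).
Slope in that direction = a·(0.2588) + b·(-0.9659) = −0.18205.
Apparent dip = arctan|0.18205| = 10.3° (true dip is 18.8°, so apparent ≤ true as expected).

10.3°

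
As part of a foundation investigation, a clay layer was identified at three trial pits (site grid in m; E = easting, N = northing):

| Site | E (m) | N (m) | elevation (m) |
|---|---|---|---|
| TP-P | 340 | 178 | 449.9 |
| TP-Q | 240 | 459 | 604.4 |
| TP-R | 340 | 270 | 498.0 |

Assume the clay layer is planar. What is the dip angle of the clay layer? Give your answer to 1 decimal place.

27.8°

Two edge vectors: TP-P→TP-Q = (-100, 281, 154.5), TP-P→TP-R = (0, 92, 48.1).
Normal n = (TP-P→TP-Q) × (TP-P→TP-R) = (-697.9, 4810, -9200).
So ∂z/∂E = −n_x/n_z = −0.07586 and ∂z/∂N = −n_y/n_z = 0.52283.
Gradient magnitude |∇z| = √(a² + b²) = √(0.00575 + 0.27335) = 0.52830.
True dip = arctan(0.52830) = 27.8°, dipping toward S (azimuth ≈ 172°).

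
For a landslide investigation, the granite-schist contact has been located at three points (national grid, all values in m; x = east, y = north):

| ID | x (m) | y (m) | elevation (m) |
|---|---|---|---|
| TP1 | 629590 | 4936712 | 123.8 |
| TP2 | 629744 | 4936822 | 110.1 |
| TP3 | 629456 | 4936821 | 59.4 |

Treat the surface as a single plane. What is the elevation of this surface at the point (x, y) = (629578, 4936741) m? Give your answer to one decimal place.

Two edge vectors: TP1→TP2 = (154, 110, -13.7), TP1→TP3 = (-134, 109, -64.4).
Normal n = (TP1→TP2) × (TP1→TP3) = (-5590.7, 11753.4, 31526).
So ∂z/∂x = −n_x/n_z = 0.177336167 and ∂z/∂y = −n_y/n_z = −0.372816088.
Intercept c from TP1: 123.8 − 111649.08 + 1840485.66 = 1728960.38.
At (629578, 4936741): z = 111646.9 − 1840496.5 + 1728960.38 = 110.9 m.

110.9 m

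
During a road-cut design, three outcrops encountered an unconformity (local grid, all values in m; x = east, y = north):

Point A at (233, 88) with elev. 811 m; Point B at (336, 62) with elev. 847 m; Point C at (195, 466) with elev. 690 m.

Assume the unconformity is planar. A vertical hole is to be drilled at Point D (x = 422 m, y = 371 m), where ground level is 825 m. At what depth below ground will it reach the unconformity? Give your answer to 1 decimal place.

Let the plane be z = a·x + b·y + c.
Point B−Point A: 103a − 26b = 36;  Point C−Point A: −38a + 378b = −121.
Solving gives a = 0.27571, b = −0.29239.
Then c = 811 − a·233 − b·88 = 772.49.
At (422, 371): z_contact = 116.35 − 108.48 + 772.49 = 780.36 m.
Depth below ground = 825 − 780.36 = 44.6 m.

44.6 m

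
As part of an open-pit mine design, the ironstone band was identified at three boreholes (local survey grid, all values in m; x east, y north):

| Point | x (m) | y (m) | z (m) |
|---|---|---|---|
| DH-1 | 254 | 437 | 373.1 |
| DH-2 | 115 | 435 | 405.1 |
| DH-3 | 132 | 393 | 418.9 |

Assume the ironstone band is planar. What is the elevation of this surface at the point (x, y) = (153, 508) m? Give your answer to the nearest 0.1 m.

Let the plane be z = a·x + b·y + c.
DH-2−DH-1: −139a − 2b = 32;  DH-3−DH-1: −122a − 44b = 45.8.
Solving gives a = −0.22418, b = −0.41931.
Then c = 373.1 − a·254 − b·437 = 613.28.
At (153, 508): z = −34.3 − 213.0 + 613.28 = 366.0 m.

366.0 m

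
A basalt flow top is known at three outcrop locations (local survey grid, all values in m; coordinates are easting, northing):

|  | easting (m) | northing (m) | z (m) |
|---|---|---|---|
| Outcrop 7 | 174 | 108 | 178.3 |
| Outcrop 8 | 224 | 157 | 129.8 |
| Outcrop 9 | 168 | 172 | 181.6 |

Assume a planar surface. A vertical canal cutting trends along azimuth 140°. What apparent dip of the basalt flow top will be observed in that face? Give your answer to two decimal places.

29.82°

Two edge vectors: Outcrop 7→Outcrop 8 = (50, 49, -48.5), Outcrop 7→Outcrop 9 = (-6, 64, 3.3).
Normal n = (Outcrop 7→Outcrop 8) × (Outcrop 7→Outcrop 9) = (3265.7, 126, 3494).
So ∂z/∂easting = −n_x/n_z = −0.93466 and ∂z/∂northing = −n_y/n_z = −0.03606.
Unit vector along 140° is (sin 140°, cos 140°) = (0.6428, -0.7660).
Slope in that direction = a·(0.6428) + b·(-0.7660) = −0.57316.
Apparent dip = arctan|0.57316| = 29.82° (true dip is 43.1°, so apparent ≤ true as expected).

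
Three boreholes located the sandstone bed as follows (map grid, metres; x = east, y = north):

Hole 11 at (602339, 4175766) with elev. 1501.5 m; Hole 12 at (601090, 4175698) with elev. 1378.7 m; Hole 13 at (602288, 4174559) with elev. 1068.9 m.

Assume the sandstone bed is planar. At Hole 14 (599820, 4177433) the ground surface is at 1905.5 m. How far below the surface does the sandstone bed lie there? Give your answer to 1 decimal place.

Two edge vectors: Hole 11→Hole 12 = (-1249, -68, -122.8), Hole 11→Hole 13 = (-51, -1207, -432.6).
Normal n = (Hole 11→Hole 12) × (Hole 11→Hole 13) = (-118802.8, -534054.6, 1504075).
So ∂z/∂x = −n_x/n_z = 0.078987285 and ∂z/∂y = −n_y/n_z = 0.355071788.
Intercept c from Hole 11: 1501.5 − 47577.12 − 1482696.70 = −1528772.32.
At (599820, 4177433): z_contact = 47378.15 + 1483288.61 − 1528772.32 = 1894.44 m.
Depth below ground = 1905.5 − 1894.44 = 11.1 m.

11.1 m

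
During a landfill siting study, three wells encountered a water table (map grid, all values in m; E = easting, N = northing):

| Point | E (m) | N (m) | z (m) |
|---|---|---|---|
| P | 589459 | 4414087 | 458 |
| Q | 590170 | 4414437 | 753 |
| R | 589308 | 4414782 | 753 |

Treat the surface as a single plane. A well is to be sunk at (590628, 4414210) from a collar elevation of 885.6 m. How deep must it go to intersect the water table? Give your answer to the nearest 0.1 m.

152.9 m

Let the plane be z = a·E + b·N + c.
Q−P: 711a + 350b = 295;  R−P: −151a + 695b = 295.
Solving gives a = 0.186062030, b = 0.464885419.
Then c = 458 − a·589459 − b·4414087 = −2161262.62.
At (590628, 4414210): z_contact = 109893.44 + 2052101.87 − 2161262.62 = 732.69 m.
Depth below ground = 885.6 − 732.69 = 152.9 m.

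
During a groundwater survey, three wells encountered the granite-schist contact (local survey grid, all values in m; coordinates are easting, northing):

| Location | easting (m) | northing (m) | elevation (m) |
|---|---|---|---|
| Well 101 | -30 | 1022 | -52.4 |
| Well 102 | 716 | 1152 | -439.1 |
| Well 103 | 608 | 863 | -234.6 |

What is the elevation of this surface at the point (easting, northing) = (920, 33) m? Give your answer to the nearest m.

Let the plane be z = a·easting + b·northing + c.
Well 102−Well 101: 746a + 130b = −386.7;  Well 103−Well 101: 638a − 159b = −182.2.
Solving gives a = −0.42257, b = −0.54970.
Then c = -52.4 − a·-30 − b·1022 = 496.71.
At (920, 33): z = −388.8 − 18.1 + 496.71 = 89.8 m.

90 m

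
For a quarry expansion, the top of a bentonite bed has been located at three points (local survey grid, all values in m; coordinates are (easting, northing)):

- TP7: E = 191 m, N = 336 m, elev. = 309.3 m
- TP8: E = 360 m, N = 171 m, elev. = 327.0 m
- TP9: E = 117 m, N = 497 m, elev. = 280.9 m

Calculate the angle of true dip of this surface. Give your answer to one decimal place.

14.7°

Two edge vectors: TP7→TP8 = (169, -165, 17.7), TP7→TP9 = (-74, 161, -28.4).
Normal n = (TP7→TP8) × (TP7→TP9) = (1836.3, 3489.8, 14999).
So ∂z/∂E = −n_x/n_z = −0.12243 and ∂z/∂N = −n_y/n_z = −0.23267.
Gradient magnitude |∇z| = √(a² + b²) = √(0.01499 + 0.05413) = 0.26291.
True dip = arctan(0.26291) = 14.7°, dipping toward NNE (azimuth ≈ 028°).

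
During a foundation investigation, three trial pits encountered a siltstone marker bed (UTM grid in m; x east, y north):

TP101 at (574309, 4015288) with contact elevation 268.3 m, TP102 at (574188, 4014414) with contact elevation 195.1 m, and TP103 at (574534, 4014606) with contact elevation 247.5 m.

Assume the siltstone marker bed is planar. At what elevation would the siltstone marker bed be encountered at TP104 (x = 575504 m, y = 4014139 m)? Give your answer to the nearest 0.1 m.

Two edge vectors: TP101→TP102 = (-121, -874, -73.2), TP101→TP103 = (225, -682, -20.8).
Normal n = (TP101→TP102) × (TP101→TP103) = (-31743.2, -18986.8, 279172).
So ∂z/∂x = −n_x/n_z = 0.113704813 and ∂z/∂y = −n_y/n_z = 0.068011119.
Intercept c from TP101: 268.3 − 65301.70 − 273084.23 = −338117.63.
At (575504, 4014139): z = 65437.6 + 273006.1 − 338117.63 = 326.0 m.

326.0 m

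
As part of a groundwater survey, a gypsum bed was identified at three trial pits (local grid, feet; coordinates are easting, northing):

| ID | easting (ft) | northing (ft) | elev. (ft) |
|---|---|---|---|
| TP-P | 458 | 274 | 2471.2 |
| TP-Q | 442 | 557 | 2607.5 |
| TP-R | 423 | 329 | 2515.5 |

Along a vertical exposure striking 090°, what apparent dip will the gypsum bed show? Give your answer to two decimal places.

Let the plane be z = a·easting + b·northing + c.
TP-Q−TP-P: −16a + 283b = 136.3;  TP-R−TP-P: −35a + 55b = 44.3.
Solving gives a = −0.55849, b = 0.45005.
Unit vector along 090° is (sin 90°, cos 90°) = (1.0000, 0.0000).
Slope in that direction = a·(1.0000) + b·(0.0000) = −0.55849.
Apparent dip = arctan|0.55849| = 29.18° (true dip is 35.7°, so apparent ≤ true as expected).

29.18°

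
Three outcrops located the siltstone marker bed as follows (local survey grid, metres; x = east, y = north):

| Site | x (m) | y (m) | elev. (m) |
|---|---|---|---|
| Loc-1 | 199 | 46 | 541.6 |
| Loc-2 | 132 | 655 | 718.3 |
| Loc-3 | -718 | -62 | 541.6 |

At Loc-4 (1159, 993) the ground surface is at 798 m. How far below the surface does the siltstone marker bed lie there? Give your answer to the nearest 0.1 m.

17.5 m

Let the plane be z = a·x + b·y + c.
Loc-2−Loc-1: −67a + 609b = 176.7;  Loc-3−Loc-1: −917a − 108b = 0.
Solving gives a = −0.033735, b = 0.286436.
Then c = 541.6 − a·199 − b·46 = 535.14.
At (1159, 993): z_contact = −39.10 + 284.43 + 535.14 = 780.47 m.
Depth below ground = 798 − 780.47 = 17.5 m.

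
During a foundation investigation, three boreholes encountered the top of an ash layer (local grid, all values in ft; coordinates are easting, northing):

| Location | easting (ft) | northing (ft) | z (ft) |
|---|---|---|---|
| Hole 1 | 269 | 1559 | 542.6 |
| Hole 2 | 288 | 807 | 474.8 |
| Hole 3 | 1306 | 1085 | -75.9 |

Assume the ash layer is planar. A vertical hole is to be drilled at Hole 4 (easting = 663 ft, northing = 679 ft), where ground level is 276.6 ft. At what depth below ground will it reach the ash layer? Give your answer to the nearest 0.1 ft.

22.2 ft

Let the plane be z = a·easting + b·northing + c.
Hole 2−Hole 1: 19a − 752b = −67.8;  Hole 3−Hole 1: 1037a − 474b = −618.5.
Solving gives a = −0.561708, b = 0.075967.
Then c = 542.6 − a·269 − b·1559 = 575.27.
At (663, 679): z_contact = −372.41 + 51.58 + 575.27 = 254.44 ft.
Depth below ground = 276.6 − 254.44 = 22.2 ft.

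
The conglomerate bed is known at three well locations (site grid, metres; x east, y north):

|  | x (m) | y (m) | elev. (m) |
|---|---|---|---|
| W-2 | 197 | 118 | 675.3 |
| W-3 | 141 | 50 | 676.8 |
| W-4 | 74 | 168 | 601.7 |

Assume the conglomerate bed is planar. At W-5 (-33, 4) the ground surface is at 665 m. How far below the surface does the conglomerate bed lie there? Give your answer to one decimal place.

Two edge vectors: W-2→W-3 = (-56, -68, 1.5), W-2→W-4 = (-123, 50, -73.6).
Normal n = (W-2→W-3) × (W-2→W-4) = (4929.8, -4306.1, -11164).
So ∂z/∂x = −n_x/n_z = 0.44158 and ∂z/∂y = −n_y/n_z = −0.38571.
Intercept c from W-2: 675.3 − 86.99 + 45.51 = 633.82.
At (-33, 4): z_contact = −14.57 − 1.54 + 633.82 = 617.71 m.
Depth below ground = 665 − 617.71 = 47.3 m.

47.3 m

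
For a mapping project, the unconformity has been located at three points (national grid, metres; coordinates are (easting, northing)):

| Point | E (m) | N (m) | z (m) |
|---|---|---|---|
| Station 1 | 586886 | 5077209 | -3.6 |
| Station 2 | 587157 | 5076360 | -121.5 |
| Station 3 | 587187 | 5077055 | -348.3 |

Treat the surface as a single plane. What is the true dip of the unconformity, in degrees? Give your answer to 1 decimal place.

Let the plane be z = a·E + b·N + c.
Station 2−Station 1: 271a − 849b = −117.9;  Station 3−Station 1: 301a − 154b = −344.7.
Solving gives a = −1.28379, b = −0.27092.
Gradient magnitude |∇z| = √(a² + b²) = √(1.64812 + 0.07340) = 1.31206.
True dip = arctan(1.31206) = 52.7°, dipping toward ENE (azimuth ≈ 078°).

52.7°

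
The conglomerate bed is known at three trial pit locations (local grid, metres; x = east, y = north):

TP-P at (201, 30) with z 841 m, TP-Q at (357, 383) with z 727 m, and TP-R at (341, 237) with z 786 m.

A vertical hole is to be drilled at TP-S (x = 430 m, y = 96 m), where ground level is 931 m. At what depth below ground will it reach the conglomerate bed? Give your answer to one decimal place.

Let the plane be z = a·x + b·y + c.
TP-Q−TP-P: 156a + 353b = −114;  TP-R−TP-P: 140a + 207b = −55.
Solving gives a = 0.24422, b = −0.43087.
Then c = 841 − a·201 − b·30 = 804.84.
At (430, 96): z_contact = 105.01 − 41.36 + 804.84 = 868.49 m.
Depth below ground = 931 − 868.49 = 62.5 m.

62.5 m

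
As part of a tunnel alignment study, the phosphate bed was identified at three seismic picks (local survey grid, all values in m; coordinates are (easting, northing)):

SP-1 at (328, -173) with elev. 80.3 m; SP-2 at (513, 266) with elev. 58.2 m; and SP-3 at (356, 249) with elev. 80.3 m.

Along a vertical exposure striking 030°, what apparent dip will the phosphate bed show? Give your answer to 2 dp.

Let the plane be z = a·E + b·N + c.
SP-2−SP-1: 185a + 439b = −22.1;  SP-3−SP-1: 28a + 422b = 0.
Solving gives a = −0.14178, b = 0.00941.
Unit vector along 030° is (sin 30°, cos 30°) = (0.5000, 0.8660).
Slope in that direction = a·(0.5000) + b·(0.8660) = −0.06274.
Apparent dip = arctan|0.06274| = 3.59° (true dip is 8.1°, so apparent ≤ true as expected).

3.59°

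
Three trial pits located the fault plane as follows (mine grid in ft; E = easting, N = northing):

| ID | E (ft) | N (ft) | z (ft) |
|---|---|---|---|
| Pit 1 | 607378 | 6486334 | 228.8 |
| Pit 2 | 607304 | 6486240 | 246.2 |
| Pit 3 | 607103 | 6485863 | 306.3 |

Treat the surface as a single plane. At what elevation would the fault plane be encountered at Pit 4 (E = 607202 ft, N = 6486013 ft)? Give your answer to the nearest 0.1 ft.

Let the plane be z = a·E + b·N + c.
Pit 2−Pit 1: −74a − 94b = 17.4;  Pit 3−Pit 1: −275a − 471b = 77.5.
Solving gives a = −0.101110618, b = −0.105508663.
Then c = 228.8 − a·607378 − b·6486334 = 746005.59.
At (607202, 6486013): z = −61394.6 − 684330.6 + 746005.59 = 280.5 ft.

280.5 ft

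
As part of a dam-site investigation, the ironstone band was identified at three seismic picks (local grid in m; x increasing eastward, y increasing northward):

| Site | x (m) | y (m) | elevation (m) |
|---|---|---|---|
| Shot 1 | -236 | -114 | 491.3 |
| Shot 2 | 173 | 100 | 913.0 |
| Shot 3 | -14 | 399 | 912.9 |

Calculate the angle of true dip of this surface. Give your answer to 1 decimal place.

42.5°

Let the plane be z = a·x + b·y + c.
Shot 2−Shot 1: 409a + 214b = 421.7;  Shot 3−Shot 1: 222a + 513b = 421.6.
Solving gives a = 0.77697, b = 0.48560.
Gradient magnitude |∇z| = √(a² + b²) = √(0.60369 + 0.23581) = 0.91624.
True dip = arctan(0.91624) = 42.5°, dipping toward WSW (azimuth ≈ 238°).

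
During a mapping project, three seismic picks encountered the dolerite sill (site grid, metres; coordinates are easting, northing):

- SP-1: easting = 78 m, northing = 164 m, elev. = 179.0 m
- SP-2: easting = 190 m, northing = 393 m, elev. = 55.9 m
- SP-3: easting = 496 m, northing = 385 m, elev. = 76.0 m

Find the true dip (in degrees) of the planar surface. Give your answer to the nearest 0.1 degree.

Two edge vectors: SP-1→SP-2 = (112, 229, -123.1), SP-1→SP-3 = (418, 221, -103).
Normal n = (SP-1→SP-2) × (SP-1→SP-3) = (3618.1, -39919.8, -70970).
So ∂z/∂easting = −n_x/n_z = 0.05098 and ∂z/∂northing = −n_y/n_z = −0.56249.
Gradient magnitude |∇z| = √(a² + b²) = √(0.00260 + 0.31639) = 0.56479.
True dip = arctan(0.56479) = 29.5°, dipping toward N (azimuth ≈ 355°).

29.5°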